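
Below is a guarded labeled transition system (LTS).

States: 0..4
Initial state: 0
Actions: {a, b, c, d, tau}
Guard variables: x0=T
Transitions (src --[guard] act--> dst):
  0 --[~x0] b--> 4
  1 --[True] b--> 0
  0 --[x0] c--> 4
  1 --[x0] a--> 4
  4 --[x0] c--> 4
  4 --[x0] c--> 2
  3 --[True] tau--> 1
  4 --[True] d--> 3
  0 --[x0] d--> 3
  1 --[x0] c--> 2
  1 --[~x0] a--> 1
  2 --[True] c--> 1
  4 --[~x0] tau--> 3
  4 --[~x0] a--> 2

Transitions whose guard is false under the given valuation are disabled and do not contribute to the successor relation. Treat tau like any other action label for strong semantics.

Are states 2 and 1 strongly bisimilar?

Refine partition for ~:
  round 0: {{0,1,2,3,4}}
  round 1: {{0,4},{1},{2},{3}}
  round 2: {{0},{1},{2},{3},{4}}
Fixed point at round 3; 5 class(es).
class of 2: {2}; class of 1: {1}

Answer: NOT BISIMILAR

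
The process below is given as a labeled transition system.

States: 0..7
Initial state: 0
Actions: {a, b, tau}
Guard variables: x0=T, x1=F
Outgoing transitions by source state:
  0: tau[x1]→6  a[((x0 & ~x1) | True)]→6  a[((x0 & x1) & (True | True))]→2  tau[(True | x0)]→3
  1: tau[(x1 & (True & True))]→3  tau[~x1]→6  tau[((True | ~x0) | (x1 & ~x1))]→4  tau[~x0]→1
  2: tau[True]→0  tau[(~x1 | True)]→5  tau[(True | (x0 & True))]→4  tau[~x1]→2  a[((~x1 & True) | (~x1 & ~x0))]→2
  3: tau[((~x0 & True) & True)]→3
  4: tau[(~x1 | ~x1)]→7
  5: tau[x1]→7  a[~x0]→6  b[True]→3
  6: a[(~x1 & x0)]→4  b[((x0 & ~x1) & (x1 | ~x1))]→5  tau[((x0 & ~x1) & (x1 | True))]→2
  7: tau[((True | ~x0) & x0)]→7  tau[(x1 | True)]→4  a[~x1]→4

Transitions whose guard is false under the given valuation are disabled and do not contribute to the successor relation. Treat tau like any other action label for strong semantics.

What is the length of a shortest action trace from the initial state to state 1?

BFS to 1:
  L0 = {0}
  L1 = {3,6}
  L2 = {2,4,5}
  L3 = {7}
1 never appears.

Answer: UNREACHABLE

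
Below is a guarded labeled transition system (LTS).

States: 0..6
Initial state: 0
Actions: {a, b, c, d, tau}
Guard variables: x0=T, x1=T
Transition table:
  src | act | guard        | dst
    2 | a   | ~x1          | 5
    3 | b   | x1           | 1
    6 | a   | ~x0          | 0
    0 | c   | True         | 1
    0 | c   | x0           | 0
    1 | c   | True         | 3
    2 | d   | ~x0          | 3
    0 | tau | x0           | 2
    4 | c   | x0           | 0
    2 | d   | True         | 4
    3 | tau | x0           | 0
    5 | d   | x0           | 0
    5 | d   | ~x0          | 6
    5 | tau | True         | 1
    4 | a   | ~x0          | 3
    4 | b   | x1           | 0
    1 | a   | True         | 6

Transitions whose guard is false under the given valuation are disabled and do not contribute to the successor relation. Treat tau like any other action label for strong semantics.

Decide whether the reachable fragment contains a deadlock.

Reachable = {0,1,2,3,4,6}
  0: c→0  c→1  tau→2  [3 out]
  1: a→6  c→3  [2 out]
  2: d→4  [1 out]
  3: b→1  tau→0  [2 out]
  4: b→0  c→0  [2 out]
  6: ∅  [no exit]
trace reaching 6: c·a

Answer: DEADLOCK at state 6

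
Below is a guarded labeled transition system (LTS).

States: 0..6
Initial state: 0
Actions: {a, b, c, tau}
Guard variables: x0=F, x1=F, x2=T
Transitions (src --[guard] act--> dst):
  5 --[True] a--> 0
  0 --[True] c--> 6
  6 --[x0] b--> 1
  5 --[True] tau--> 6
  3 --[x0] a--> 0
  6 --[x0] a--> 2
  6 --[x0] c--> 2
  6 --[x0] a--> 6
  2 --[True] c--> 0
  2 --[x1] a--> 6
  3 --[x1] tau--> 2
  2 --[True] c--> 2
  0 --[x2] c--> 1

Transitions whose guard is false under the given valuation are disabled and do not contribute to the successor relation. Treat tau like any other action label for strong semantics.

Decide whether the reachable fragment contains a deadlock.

Reach set: {0,1,6}
  0: c→1  c→6  [2 exit(s)]
  1: ∅  [STUCK]
  6: ∅  [STUCK]
trace reaching 1: c

Answer: DEADLOCK at state 1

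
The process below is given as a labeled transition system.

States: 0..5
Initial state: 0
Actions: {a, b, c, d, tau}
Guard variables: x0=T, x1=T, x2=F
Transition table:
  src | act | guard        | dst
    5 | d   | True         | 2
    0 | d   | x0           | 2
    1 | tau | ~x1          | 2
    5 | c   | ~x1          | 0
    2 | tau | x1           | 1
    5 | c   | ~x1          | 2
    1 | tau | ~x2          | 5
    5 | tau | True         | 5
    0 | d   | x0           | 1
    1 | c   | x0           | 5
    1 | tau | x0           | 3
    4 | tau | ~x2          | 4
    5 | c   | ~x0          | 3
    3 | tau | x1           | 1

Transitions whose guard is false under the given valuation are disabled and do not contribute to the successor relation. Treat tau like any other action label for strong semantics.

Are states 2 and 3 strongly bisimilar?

Answer: BISIMILAR

Working:
Compute ~ classes (split until stable):
  P[0] = {{0,1,2,3,4,5}}
  P[1] = {{0},{1},{2,3,4},{5}}
  P[2] = {{0},{1},{2,3},{4},{5}}
Fixed point at round 3; 5 class(es).
2∈{2,3}, 3∈{2,3}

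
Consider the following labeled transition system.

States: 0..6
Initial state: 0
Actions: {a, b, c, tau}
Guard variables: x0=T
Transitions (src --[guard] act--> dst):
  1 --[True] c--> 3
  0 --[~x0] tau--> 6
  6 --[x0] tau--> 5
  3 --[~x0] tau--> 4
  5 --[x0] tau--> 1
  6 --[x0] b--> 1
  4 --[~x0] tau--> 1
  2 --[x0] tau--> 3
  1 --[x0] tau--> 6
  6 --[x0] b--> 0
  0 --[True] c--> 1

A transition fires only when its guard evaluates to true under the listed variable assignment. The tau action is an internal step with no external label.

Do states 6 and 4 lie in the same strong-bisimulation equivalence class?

Bisimulation quotient by refinement:
  P[0] = {{0,1,2,3,4,5,6}}
  P[1] = {{0},{1},{2,5},{3,4},{6}}
  P[2] = {{0},{1},{2},{3,4},{5},{6}}
stable after 3 split(s): 6 block(s)
6∈{6}, 4∈{3,4}

Answer: NOT BISIMILAR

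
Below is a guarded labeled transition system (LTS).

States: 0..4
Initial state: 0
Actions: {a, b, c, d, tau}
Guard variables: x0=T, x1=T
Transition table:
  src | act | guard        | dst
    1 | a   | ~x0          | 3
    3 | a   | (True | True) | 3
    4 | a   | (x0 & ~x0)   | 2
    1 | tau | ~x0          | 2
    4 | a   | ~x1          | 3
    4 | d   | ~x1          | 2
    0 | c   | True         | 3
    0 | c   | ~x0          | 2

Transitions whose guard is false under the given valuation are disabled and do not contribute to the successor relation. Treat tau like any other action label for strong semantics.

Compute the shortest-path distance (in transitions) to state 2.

Answer: UNREACHABLE

Working:
BFS to 2:
  L0 = {0}
  L1 = {3}
2 never appears.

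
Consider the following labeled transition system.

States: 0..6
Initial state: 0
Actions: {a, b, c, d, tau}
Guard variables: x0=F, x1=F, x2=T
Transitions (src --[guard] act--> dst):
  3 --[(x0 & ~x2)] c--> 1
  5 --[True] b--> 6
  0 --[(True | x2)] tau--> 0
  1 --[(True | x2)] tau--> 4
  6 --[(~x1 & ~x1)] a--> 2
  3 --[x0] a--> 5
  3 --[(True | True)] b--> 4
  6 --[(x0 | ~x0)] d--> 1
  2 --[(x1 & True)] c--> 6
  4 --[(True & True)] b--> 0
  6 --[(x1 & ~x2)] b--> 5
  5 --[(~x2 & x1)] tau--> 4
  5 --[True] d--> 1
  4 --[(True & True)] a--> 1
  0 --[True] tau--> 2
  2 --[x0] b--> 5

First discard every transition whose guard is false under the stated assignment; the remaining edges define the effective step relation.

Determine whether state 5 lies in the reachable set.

Guard filter leaves 10 enabled edge(s).
depth 0: {0}
depth 1: {2}  cumulative {0,2}
Reachable = {0,2}

Answer: UNREACHABLE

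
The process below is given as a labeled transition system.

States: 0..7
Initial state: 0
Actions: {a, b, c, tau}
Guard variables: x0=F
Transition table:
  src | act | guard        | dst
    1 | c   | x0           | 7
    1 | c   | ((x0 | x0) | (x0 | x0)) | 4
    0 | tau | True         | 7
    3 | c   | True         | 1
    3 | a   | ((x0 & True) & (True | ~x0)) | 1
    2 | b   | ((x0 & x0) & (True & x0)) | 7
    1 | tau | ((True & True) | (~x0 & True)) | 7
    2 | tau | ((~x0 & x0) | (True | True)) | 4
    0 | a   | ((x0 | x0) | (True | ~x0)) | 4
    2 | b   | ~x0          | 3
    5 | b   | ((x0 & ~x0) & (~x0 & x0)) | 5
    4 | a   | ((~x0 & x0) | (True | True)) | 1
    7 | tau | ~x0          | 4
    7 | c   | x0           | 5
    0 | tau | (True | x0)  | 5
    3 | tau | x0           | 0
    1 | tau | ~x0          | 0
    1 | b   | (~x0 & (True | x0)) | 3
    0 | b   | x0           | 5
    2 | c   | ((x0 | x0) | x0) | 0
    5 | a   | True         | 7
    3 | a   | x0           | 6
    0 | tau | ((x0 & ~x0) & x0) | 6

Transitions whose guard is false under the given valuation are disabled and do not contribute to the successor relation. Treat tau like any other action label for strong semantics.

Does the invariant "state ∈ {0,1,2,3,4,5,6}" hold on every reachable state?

Allowed set {0,1,2,3,4,5,6}
R = {0,1,3,4,5,7}
  0: safe
  1: safe
  3: safe
  4: safe
  5: safe
  7: VIOLATES
witness against invariant: tau → 7

Answer: INVARIANT VIOLATED at state 7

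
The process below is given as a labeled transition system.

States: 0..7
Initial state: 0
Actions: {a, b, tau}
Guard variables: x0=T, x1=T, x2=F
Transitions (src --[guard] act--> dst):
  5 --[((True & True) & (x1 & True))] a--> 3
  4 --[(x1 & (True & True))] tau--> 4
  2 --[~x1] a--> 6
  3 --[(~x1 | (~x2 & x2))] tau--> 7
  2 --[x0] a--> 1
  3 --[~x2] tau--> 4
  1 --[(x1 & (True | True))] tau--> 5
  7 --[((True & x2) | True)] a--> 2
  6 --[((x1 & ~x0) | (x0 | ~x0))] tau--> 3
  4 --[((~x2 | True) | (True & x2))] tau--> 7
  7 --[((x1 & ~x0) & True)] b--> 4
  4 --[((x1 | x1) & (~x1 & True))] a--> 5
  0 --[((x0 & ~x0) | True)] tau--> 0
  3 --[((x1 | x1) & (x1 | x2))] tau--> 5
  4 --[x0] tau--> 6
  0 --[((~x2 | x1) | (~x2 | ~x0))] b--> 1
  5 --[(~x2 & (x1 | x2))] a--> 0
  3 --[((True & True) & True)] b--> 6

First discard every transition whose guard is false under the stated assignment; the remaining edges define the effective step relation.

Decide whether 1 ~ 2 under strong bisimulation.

Refine partition for ~:
  π0 = {{0,1,2,3,4,5,6,7}}
  π1 = {{0,3},{1,4,6},{2,5,7}}
  π2 = {{0},{1},{2},{3},{4},{5},{6},{7}}
stable after 3 split(s): 8 block(s)
[1]={1}  [2]={2}

Answer: NOT BISIMILAR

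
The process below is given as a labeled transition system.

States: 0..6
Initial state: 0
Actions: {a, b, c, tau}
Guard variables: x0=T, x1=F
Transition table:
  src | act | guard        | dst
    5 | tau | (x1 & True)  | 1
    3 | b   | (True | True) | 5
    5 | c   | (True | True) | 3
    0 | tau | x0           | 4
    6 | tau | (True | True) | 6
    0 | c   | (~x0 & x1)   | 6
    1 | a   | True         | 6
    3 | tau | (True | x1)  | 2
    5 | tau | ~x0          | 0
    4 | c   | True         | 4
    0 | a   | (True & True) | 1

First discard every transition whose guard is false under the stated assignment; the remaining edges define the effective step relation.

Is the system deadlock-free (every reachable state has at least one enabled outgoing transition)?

R = {0,1,4,6}
  0: a→1  tau→4  [2 exit(s)]
  1: a→6  [1 exit(s)]
  4: c→4  [1 exit(s)]
  6: tau→6  [1 exit(s)]

Answer: DEADLOCK-FREE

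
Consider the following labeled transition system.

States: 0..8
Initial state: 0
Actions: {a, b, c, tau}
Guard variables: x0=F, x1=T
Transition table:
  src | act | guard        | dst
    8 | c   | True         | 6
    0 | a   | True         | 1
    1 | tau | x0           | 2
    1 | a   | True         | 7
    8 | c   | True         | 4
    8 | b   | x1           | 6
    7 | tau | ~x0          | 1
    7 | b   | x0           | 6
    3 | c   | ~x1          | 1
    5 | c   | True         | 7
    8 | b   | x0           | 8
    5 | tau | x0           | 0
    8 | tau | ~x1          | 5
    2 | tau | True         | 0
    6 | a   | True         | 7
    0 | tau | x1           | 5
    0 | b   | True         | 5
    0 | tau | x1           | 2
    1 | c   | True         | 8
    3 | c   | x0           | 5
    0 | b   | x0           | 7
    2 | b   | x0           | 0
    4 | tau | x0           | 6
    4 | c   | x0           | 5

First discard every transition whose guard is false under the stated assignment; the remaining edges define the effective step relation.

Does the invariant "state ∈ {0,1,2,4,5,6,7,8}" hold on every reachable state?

Answer: INVARIANT HOLDS

Analysis:
Allowed set {0,1,2,4,5,6,7,8}
R = {0,1,2,4,5,6,7,8}
  0: ok
  1: ok
  2: ok
  4: ok
  5: ok
  6: ok
  7: ok
  8: ok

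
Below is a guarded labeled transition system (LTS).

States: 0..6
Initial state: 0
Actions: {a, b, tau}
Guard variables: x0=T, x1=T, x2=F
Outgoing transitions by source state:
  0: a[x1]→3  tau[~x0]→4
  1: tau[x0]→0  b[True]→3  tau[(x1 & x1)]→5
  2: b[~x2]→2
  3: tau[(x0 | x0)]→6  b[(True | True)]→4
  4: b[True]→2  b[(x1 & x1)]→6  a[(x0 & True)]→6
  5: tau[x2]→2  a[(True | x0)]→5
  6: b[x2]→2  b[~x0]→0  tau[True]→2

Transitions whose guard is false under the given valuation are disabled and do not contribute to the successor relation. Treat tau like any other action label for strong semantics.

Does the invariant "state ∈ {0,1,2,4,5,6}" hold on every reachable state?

Inv-set: {0,1,2,4,5,6}
Reachable = {0,2,3,4,6}
  0: ✓
  2: ✓
  3: ✗ unsafe
  4: ✓
  6: ✓
counterexample path to 3: a

Answer: INVARIANT VIOLATED at state 3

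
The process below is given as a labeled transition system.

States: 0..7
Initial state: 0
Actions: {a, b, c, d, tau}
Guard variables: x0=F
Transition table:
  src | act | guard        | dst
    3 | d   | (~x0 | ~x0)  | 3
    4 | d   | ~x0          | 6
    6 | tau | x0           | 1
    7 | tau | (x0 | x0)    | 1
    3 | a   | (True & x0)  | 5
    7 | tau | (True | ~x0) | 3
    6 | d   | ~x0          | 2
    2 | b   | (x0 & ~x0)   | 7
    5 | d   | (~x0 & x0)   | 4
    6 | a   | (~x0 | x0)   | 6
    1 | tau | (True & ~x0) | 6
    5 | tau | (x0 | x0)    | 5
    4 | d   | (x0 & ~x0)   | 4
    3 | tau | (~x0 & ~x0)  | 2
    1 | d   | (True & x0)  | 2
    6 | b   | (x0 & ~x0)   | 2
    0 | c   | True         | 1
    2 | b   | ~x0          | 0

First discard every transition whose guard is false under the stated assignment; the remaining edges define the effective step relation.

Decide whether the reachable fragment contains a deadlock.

R = {0,1,2,6}
  0: c→1  [1 exit(s)]
  1: tau→6  [1 exit(s)]
  2: b→0  [1 exit(s)]
  6: a→6  d→2  [2 exit(s)]

Answer: DEADLOCK-FREE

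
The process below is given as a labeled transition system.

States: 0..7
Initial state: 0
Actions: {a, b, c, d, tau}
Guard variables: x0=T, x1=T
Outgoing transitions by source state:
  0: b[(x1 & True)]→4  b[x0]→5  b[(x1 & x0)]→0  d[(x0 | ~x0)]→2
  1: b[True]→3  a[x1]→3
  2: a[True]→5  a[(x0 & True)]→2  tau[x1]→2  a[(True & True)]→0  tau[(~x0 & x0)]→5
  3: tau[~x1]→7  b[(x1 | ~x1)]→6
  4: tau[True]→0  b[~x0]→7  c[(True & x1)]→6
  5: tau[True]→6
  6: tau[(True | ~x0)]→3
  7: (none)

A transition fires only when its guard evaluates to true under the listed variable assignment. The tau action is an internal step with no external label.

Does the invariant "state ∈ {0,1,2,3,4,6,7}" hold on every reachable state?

Inv-set: {0,1,2,3,4,6,7}
R = {0,2,3,4,5,6}
  0: ok
  2: ok
  3: ok
  4: ok
  5: ✗ unsafe
  6: ok
counterexample path to 5: b

Answer: INVARIANT VIOLATED at state 5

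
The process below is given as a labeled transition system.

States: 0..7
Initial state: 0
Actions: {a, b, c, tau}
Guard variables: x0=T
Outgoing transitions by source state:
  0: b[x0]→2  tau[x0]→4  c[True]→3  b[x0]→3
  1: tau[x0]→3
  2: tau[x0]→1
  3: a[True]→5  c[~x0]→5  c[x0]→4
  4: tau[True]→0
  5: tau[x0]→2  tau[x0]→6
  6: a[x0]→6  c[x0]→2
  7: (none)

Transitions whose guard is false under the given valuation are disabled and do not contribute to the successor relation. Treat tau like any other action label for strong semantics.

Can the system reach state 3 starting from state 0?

13 transition(s) survive guard evaluation.
depth 0: {0}
depth 1: {2,3,4}  total {0,2,3,4}
depth 2: {1,5}  total {0,1,2,3,4,5}
depth 3: {6}  total {0,1,2,3,4,5,6}
R = {0,1,2,3,4,5,6}
witness 3: b

Answer: REACHABLE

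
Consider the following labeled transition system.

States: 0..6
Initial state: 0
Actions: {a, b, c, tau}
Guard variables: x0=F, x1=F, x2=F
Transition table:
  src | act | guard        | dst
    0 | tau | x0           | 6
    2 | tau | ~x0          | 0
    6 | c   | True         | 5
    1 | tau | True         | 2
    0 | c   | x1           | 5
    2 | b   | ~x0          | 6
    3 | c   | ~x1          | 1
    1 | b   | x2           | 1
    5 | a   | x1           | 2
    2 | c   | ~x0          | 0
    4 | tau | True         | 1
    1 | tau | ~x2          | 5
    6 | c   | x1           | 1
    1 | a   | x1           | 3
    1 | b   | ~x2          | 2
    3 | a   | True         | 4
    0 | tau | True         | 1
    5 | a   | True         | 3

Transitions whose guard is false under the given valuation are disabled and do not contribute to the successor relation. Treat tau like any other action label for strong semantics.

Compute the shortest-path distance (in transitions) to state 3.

Layered search for 3:
  depth 0: {0}
  depth 1: {1}
  depth 2: {2,5}
  depth 3: {3,6}
3 enters at depth 3; path tau·tau·a

Answer: 3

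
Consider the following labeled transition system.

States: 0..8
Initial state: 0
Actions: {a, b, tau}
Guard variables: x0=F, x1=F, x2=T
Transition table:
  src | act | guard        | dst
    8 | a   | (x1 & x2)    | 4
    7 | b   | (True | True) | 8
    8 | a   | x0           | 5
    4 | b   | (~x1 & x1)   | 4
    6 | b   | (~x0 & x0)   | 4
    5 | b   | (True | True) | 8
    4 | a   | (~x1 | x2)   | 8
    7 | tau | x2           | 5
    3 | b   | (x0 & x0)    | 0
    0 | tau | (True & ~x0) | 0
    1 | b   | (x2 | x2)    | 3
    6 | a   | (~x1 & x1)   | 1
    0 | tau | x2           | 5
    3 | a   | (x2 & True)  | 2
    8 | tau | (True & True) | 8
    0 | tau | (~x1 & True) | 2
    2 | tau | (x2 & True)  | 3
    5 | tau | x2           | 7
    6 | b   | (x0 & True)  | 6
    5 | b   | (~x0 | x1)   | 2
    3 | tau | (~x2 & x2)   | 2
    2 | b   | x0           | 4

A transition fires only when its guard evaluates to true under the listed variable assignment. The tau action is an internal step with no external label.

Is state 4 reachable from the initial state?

Answer: UNREACHABLE

Working:
After dropping false guards: 13 live edges.
L0 = {0}
L1 = {2,5}  total {0,2,5}
L2 = {3,7,8}  total {0,2,3,5,7,8}
R = {0,2,3,5,7,8}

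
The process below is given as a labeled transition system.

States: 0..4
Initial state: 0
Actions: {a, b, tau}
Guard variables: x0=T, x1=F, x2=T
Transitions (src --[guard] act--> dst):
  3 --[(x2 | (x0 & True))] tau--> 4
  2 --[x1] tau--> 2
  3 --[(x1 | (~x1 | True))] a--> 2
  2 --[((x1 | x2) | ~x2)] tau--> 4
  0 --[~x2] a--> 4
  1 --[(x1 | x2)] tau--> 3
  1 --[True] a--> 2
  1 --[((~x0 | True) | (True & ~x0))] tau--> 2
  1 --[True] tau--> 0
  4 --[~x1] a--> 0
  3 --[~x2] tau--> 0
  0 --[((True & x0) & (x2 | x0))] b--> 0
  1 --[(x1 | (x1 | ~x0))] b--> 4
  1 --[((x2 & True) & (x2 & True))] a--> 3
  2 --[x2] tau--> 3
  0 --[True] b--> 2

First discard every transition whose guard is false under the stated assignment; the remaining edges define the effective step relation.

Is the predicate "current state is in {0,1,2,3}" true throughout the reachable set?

Answer: INVARIANT VIOLATED at state 4

Trace:
Safe = {0,1,2,3}
Reachable = {0,2,3,4}
  0: safe
  2: safe
  3: safe
  4: ✗ unsafe
counterexample path to 4: b·tau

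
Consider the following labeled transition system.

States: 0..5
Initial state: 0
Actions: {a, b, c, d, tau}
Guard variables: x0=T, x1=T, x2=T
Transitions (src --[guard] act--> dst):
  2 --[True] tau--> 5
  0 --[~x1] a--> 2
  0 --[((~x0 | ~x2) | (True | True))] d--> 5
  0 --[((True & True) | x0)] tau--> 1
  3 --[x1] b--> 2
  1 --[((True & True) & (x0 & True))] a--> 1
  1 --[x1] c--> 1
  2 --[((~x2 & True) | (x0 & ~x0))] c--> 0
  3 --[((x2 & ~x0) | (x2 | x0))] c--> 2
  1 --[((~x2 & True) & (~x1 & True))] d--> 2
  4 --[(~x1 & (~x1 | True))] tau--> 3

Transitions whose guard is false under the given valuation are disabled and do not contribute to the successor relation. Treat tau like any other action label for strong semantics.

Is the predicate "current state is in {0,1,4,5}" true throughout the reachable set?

Safe = {0,1,4,5}
Reach set: {0,1,5}
  0: ok
  1: ok
  5: ok

Answer: INVARIANT HOLDS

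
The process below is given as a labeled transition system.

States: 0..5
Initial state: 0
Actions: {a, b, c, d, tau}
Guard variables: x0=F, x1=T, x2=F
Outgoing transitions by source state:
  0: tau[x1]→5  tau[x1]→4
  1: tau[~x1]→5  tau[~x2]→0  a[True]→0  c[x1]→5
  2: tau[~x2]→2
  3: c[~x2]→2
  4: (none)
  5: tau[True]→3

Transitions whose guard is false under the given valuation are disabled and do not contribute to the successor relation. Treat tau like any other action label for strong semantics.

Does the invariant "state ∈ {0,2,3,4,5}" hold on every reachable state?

Answer: INVARIANT HOLDS

Trace:
Inv-set: {0,2,3,4,5}
Reach set: {0,2,3,4,5}
  0: safe
  2: safe
  3: safe
  4: safe
  5: safe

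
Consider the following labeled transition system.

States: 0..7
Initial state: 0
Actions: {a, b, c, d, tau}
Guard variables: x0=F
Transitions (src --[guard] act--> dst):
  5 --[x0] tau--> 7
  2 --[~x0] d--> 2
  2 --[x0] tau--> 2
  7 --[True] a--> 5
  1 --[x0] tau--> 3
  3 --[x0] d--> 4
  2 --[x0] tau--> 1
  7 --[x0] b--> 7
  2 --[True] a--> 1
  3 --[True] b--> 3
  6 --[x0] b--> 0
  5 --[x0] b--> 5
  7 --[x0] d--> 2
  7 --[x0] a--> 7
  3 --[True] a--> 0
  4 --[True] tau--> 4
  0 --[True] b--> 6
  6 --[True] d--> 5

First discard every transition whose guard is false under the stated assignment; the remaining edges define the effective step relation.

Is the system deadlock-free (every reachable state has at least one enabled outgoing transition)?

Reach set: {0,5,6}
  0: b→6  [1 out]
  5: ∅  [deadlock]
  6: d→5  [1 out]
witness 5: b·d

Answer: DEADLOCK at state 5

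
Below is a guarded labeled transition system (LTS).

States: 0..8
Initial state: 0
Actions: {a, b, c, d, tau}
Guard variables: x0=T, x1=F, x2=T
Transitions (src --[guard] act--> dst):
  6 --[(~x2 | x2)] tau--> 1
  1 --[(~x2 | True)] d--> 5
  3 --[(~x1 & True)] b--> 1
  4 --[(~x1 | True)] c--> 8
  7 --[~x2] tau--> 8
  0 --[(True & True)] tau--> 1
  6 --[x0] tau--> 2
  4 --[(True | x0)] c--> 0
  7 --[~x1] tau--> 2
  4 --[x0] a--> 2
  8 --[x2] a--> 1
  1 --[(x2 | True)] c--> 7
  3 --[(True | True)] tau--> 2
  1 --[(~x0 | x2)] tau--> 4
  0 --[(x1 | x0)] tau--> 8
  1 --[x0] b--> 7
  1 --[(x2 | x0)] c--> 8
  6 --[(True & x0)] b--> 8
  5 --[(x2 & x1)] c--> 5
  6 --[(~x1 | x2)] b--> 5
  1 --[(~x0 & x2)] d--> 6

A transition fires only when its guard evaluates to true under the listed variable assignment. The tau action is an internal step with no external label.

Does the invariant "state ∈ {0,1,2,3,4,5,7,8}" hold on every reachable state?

Answer: INVARIANT HOLDS

Working:
Inv-set: {0,1,2,3,4,5,7,8}
Reach set: {0,1,2,4,5,7,8}
  0: ✓
  1: ✓
  2: ✓
  4: ✓
  5: ✓
  7: ✓
  8: ✓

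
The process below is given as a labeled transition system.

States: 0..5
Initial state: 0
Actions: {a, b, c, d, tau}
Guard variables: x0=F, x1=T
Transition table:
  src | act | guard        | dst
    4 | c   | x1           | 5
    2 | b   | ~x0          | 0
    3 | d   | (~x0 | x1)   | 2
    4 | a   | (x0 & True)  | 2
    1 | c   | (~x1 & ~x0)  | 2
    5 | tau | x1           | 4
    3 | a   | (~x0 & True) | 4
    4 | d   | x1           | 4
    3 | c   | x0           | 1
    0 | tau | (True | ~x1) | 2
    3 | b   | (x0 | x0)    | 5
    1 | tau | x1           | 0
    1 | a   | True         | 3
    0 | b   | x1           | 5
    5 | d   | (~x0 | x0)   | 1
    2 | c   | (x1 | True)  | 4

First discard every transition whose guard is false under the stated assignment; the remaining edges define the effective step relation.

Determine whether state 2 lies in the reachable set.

After dropping false guards: 12 live edges.
depth 0: {0}
depth 1: {2,5}  now seen {0,2,5}
depth 2: {1,4}  now seen {0,1,2,4,5}
depth 3: {3}  now seen {0,1,2,3,4,5}
Reachable = {0,1,2,3,4,5}
witness 2: tau

Answer: REACHABLE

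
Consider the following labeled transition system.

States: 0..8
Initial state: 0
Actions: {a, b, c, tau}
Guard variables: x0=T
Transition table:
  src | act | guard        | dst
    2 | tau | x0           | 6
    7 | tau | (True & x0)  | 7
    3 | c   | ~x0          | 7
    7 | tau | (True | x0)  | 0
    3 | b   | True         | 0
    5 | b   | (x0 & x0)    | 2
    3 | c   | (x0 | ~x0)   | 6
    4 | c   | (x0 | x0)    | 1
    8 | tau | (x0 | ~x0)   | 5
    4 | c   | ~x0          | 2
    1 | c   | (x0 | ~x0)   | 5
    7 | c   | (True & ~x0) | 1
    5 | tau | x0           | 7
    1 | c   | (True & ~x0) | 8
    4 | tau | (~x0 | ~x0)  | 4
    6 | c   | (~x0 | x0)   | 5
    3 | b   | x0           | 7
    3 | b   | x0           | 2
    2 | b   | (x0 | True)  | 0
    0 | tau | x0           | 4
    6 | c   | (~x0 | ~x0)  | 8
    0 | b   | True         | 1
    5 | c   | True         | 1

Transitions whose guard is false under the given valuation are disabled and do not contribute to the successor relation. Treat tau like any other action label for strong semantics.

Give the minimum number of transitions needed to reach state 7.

Layered search for 7:
  depth 0: {0}
  depth 1: {1,4}
  depth 2: {5}
  depth 3: {2,7}
depth(7)=3, e.g. b·c·tau

Answer: 3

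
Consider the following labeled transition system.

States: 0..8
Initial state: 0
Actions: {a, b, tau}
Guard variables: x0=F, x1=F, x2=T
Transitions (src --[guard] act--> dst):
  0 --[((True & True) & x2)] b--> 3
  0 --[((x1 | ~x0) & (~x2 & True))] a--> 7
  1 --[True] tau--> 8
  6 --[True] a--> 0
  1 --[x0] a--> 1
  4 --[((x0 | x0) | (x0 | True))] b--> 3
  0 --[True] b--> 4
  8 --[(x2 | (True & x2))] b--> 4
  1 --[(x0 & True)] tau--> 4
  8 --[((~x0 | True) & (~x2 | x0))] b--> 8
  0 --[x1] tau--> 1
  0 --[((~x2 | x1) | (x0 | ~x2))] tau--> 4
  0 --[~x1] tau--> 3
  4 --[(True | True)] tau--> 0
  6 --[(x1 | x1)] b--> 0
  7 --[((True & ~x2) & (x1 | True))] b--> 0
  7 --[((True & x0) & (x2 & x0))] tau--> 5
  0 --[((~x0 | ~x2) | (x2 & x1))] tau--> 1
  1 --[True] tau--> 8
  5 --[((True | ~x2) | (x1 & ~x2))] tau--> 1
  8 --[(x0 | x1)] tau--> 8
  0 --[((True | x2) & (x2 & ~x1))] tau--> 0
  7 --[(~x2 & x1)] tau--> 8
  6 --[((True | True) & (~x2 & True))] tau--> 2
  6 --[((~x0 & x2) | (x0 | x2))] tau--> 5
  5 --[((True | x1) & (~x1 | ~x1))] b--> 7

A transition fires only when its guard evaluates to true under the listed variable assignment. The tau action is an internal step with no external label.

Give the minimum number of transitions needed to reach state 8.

BFS to 8:
  L0 = {0}
  L1 = {1,3,4}
  L2 = {8}
depth(8)=2, e.g. tau·tau

Answer: 2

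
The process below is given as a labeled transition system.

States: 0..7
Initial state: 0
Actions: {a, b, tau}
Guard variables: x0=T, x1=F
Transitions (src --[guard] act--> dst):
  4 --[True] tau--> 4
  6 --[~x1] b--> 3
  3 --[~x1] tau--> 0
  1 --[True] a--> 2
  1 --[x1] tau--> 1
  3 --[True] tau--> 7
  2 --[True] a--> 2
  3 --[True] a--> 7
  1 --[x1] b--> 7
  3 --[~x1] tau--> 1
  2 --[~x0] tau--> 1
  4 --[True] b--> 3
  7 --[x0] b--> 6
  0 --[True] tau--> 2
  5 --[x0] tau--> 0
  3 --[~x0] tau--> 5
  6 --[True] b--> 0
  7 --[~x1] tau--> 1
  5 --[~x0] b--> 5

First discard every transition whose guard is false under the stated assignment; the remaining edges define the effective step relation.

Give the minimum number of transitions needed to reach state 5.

Layered search for 5:
  L0 = {0}
  L1 = {2}
5 never appears.

Answer: UNREACHABLE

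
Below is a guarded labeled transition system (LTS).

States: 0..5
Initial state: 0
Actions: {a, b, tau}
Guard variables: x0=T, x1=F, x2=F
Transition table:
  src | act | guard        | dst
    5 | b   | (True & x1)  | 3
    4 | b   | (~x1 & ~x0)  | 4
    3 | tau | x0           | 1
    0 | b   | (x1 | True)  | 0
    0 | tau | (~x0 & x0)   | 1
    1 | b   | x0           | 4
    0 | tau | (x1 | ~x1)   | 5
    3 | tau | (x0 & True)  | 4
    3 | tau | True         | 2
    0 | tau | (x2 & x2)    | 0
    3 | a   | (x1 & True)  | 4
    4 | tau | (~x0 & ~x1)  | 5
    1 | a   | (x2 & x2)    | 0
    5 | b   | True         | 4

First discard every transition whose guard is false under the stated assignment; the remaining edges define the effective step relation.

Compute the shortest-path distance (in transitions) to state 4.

Layered search for 4:
  depth 0: {0}
  depth 1: {5}
  depth 2: {4}
first hit 4 at d=2 via tau·b

Answer: 2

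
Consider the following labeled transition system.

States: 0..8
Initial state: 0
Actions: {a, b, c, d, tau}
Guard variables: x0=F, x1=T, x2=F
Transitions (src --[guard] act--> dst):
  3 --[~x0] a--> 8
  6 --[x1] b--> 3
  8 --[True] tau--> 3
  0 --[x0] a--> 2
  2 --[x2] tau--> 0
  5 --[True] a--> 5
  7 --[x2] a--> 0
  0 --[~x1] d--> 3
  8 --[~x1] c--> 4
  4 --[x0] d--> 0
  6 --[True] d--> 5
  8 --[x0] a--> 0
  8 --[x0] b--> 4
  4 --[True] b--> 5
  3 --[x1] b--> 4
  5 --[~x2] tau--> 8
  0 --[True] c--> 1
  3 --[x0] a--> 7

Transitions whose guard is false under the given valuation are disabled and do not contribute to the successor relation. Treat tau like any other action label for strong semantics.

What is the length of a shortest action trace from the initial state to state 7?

Layered search for 7:
  depth 0: {0}
  depth 1: {1}
7 never appears.

Answer: UNREACHABLE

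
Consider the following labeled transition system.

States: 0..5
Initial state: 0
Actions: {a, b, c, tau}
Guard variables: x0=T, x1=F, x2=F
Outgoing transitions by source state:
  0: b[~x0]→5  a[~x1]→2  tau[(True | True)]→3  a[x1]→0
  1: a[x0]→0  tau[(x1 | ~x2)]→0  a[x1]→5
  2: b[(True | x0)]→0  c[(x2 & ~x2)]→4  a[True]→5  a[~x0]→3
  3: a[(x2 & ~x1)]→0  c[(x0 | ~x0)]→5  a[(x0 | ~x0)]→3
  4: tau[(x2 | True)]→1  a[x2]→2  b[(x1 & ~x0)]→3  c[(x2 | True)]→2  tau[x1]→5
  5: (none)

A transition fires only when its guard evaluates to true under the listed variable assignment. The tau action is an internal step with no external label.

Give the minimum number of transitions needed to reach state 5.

Answer: 2

Trace:
Layered search for 5:
  L0 = {0}
  L1 = {2,3}
  L2 = {5}
first hit 5 at d=2 via a·a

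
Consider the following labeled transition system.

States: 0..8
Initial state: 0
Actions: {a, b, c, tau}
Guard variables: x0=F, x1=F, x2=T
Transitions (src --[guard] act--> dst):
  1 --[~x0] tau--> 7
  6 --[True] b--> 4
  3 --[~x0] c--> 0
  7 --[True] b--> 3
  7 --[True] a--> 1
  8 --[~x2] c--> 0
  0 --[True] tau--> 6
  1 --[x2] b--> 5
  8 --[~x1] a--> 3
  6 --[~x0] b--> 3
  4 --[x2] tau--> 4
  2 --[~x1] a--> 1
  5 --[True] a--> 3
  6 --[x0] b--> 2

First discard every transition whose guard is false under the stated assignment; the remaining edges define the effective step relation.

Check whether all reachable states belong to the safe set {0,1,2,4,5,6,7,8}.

Answer: INVARIANT VIOLATED at state 3

Trace:
Allowed set {0,1,2,4,5,6,7,8}
Reach set: {0,3,4,6}
  0: safe
  3: VIOLATES
  4: safe
  6: safe
witness against invariant: tau·b → 3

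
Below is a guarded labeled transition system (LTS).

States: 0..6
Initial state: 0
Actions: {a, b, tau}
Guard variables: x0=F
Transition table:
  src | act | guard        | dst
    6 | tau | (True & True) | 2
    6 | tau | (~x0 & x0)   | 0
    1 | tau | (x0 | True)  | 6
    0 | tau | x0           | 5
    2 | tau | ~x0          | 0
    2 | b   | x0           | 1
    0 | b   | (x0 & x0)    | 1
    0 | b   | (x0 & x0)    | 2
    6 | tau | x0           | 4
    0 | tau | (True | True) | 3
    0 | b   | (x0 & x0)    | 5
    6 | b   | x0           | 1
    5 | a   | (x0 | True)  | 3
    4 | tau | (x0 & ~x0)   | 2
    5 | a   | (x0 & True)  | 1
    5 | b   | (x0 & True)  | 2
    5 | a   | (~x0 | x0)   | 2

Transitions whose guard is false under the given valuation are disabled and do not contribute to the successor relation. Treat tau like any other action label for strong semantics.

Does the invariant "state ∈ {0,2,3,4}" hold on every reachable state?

Answer: INVARIANT HOLDS

Working:
Inv-set: {0,2,3,4}
Reach set: {0,3}
  0: ✓
  3: ✓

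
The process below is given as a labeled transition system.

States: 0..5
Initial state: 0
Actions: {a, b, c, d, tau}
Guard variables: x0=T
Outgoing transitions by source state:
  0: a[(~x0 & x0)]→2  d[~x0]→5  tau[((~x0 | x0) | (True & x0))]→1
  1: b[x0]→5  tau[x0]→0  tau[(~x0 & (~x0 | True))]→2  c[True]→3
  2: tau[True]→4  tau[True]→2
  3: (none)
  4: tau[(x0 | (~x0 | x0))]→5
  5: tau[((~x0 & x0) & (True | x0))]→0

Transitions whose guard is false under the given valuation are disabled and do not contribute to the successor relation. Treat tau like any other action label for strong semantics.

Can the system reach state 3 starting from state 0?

Answer: REACHABLE

Trace:
7 transition(s) survive guard evaluation.
L0 = {0}
L1 = {1}  cumulative {0,1}
L2 = {3,5}  cumulative {0,1,3,5}
R = {0,1,3,5}
Path to 3: tau·c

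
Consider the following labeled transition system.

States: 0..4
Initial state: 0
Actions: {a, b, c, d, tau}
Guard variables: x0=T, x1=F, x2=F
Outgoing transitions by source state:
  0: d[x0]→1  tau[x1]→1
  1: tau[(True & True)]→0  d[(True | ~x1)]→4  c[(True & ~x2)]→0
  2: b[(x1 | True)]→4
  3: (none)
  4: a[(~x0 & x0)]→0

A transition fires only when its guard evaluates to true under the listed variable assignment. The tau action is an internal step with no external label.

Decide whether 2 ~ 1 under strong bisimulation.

Answer: NOT BISIMILAR

Trace:
Compute ~ classes (split until stable):
  π0 = {{0,1,2,3,4}}
  π1 = {{0},{1},{2},{3,4}}
4 equivalence class(es) (converged in 2)
class of 2: {2}; class of 1: {1}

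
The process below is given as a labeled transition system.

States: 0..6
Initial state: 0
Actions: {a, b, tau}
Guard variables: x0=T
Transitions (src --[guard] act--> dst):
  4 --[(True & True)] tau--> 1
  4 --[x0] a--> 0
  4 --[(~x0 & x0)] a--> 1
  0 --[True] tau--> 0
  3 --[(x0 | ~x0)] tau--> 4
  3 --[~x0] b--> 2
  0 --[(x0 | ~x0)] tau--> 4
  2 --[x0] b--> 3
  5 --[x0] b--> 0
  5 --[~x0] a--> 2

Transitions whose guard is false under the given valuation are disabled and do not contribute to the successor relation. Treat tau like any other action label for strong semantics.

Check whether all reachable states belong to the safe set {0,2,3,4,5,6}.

Allowed set {0,2,3,4,5,6}
R = {0,1,4}
  0: safe
  1: outside
  4: safe
witness against invariant: tau·tau → 1

Answer: INVARIANT VIOLATED at state 1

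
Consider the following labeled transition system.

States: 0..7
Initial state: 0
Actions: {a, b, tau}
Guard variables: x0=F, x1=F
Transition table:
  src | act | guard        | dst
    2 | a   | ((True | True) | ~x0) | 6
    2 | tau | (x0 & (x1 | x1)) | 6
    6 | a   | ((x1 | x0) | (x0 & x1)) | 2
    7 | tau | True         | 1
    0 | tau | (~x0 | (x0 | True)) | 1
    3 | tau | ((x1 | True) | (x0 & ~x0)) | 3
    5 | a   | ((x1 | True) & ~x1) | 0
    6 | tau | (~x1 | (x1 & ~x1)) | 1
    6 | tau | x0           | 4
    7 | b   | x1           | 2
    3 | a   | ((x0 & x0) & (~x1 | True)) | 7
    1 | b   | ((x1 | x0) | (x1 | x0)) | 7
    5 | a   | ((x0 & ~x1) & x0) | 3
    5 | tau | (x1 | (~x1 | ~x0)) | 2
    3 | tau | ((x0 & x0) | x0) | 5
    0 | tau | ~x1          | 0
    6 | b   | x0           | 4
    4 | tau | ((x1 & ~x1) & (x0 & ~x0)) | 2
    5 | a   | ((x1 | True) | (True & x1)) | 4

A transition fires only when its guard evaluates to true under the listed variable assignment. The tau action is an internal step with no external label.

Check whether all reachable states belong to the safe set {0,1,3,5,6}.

Safe = {0,1,3,5,6}
Reach set: {0,1}
  0: ok
  1: ok

Answer: INVARIANT HOLDS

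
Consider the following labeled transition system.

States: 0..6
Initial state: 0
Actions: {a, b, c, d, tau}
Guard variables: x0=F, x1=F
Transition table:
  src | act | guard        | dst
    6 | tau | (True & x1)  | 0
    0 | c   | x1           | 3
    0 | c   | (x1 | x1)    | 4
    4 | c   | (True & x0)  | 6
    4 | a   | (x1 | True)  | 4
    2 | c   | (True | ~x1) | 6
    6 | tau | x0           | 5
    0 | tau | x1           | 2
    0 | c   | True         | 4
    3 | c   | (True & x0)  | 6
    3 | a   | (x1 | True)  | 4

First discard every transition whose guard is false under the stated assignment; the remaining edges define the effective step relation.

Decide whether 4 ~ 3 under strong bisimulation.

Refine partition for ~:
  round 0: {{0,1,2,3,4,5,6}}
  round 1: {{0,2},{1,5,6},{3,4}}
  round 2: {{0},{1,5,6},{2},{3,4}}
4 equivalence class(es) (converged in 3)
[4]={3,4}  [3]={3,4}

Answer: BISIMILAR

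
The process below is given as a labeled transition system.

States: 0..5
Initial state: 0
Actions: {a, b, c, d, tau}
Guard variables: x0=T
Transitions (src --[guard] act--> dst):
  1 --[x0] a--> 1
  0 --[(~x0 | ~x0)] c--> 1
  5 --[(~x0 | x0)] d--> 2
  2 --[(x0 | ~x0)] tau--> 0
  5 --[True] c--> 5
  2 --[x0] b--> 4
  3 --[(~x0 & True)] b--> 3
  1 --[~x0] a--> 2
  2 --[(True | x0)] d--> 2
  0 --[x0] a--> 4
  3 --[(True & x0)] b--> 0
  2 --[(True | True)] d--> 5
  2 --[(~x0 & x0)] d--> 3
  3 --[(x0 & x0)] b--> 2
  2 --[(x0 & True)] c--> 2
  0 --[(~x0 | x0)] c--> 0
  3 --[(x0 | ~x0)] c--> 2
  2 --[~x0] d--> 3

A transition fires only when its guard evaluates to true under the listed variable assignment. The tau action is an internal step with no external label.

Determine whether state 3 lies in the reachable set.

13 transition(s) survive guard evaluation.
depth 0: {0}
depth 1: {4}  now seen {0,4}
R = {0,4}

Answer: UNREACHABLE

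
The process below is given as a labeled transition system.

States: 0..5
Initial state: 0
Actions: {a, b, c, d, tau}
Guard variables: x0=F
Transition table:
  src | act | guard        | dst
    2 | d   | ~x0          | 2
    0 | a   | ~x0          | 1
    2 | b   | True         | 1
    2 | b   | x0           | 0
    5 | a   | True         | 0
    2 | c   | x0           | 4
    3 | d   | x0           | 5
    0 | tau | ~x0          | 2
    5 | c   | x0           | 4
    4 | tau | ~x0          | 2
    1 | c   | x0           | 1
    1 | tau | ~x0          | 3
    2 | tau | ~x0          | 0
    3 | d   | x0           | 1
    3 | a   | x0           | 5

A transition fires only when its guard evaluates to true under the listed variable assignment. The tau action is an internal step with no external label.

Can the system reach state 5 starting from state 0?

Guard filter leaves 8 enabled edge(s).
Layer 0: {0}
Layer 1: {1,2}  total {0,1,2}
Layer 2: {3}  total {0,1,2,3}
Reachable = {0,1,2,3}

Answer: UNREACHABLE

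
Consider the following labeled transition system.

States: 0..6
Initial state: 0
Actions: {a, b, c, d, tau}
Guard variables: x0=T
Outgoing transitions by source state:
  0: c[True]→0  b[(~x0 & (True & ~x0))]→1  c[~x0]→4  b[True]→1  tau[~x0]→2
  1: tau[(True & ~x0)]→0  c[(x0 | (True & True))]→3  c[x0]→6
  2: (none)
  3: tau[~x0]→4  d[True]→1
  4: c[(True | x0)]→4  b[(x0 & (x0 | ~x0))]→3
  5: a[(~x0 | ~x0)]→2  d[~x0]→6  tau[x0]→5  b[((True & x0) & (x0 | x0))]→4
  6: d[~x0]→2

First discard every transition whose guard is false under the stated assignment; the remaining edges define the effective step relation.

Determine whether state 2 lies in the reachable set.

After dropping false guards: 9 live edges.
L0 = {0}
L1 = {1}  cumulative {0,1}
L2 = {3,6}  cumulative {0,1,3,6}
Reach set: {0,1,3,6}

Answer: UNREACHABLE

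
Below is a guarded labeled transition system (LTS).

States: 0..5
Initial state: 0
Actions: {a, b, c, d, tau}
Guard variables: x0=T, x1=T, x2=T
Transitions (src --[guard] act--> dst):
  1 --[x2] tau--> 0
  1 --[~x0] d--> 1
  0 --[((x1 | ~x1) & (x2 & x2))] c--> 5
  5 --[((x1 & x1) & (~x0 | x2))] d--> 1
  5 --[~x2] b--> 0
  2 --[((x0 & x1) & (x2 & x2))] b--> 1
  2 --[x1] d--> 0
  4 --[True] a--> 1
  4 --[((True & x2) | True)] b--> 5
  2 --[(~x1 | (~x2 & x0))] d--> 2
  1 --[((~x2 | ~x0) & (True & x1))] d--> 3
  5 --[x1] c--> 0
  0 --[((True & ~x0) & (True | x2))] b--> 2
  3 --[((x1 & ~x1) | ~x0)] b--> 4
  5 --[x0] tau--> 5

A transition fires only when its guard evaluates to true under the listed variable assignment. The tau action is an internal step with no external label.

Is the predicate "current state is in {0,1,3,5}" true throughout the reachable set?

Answer: INVARIANT HOLDS

Working:
Inv-set: {0,1,3,5}
Reachable = {0,1,5}
  0: safe
  1: safe
  5: safe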